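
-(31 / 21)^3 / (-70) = 29791 / 648270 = 0.05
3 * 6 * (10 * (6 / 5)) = 216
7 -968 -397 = -1358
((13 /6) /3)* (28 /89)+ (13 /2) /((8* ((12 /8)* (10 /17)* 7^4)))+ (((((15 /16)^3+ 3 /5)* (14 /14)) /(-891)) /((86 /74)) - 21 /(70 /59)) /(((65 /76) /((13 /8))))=-18670187234437583 /558903750451200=-33.41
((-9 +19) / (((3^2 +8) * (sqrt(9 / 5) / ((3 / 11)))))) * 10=1.20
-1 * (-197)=197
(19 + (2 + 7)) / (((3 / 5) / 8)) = 1120 / 3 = 373.33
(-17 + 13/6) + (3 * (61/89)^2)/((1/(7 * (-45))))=-21803039/47526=-458.76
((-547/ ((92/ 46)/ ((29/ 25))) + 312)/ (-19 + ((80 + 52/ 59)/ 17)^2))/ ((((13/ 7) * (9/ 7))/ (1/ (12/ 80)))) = -25928875966/ 6419461815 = -4.04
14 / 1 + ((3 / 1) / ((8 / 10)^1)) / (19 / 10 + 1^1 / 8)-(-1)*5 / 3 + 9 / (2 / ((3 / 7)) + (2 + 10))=24379 / 1350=18.06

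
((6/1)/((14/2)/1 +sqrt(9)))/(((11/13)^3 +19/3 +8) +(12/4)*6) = 19773/1085510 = 0.02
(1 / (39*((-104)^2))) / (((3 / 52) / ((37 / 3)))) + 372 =27159013 / 73008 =372.00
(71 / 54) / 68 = 71 / 3672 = 0.02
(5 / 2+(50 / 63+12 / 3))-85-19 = -12185 / 126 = -96.71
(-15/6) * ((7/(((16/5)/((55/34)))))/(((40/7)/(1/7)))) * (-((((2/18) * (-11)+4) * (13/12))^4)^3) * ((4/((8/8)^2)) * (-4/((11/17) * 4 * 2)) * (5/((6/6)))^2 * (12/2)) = -56546354.08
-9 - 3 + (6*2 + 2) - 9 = -7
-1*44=-44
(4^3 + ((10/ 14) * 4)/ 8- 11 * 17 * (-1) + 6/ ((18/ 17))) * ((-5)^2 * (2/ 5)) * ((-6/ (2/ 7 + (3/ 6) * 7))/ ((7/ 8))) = -1727200/ 371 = -4655.53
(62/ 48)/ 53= 31/ 1272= 0.02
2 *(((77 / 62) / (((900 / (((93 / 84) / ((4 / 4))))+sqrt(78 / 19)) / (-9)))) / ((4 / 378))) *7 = -36581876100 / 2010947507+9474003 *sqrt(1482) / 8043790028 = -18.15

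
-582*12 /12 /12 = -97 /2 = -48.50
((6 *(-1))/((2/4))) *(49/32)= -147/8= -18.38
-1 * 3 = -3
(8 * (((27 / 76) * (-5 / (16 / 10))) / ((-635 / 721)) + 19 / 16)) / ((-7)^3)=-189029 / 3310636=-0.06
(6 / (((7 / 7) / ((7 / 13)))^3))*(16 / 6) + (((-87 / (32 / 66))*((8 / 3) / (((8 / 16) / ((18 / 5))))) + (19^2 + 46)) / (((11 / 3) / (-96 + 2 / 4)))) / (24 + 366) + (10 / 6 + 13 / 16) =548049263 / 2636400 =207.88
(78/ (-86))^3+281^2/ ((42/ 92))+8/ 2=288791235331/ 1669647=172965.44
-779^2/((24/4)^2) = -606841/36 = -16856.69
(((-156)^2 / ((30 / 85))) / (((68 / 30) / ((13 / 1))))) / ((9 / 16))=703040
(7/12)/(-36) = -7/432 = -0.02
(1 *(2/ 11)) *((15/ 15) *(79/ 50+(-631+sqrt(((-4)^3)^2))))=-28271/ 275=-102.80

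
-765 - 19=-784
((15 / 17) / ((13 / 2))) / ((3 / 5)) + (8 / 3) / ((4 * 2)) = 371 / 663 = 0.56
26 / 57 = 0.46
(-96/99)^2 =1024/1089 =0.94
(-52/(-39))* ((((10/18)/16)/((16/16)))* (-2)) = -5/54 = -0.09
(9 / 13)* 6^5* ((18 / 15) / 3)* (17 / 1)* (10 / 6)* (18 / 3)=4758912 / 13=366070.15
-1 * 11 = -11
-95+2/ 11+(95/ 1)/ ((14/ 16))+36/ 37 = 41955/ 2849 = 14.73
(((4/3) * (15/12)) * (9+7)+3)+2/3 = 91/3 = 30.33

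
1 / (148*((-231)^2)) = 1 / 7897428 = 0.00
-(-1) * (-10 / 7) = -10 / 7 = -1.43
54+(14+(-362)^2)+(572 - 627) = 131057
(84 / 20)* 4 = 84 / 5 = 16.80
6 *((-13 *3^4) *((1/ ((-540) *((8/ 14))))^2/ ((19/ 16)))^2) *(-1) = 31213/ 63160560000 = 0.00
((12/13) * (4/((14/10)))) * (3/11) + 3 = 3723/1001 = 3.72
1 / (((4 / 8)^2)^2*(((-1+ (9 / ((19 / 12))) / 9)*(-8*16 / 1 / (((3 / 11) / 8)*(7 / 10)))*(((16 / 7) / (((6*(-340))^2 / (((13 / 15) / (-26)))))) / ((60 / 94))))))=-1167523875 / 4136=-282283.34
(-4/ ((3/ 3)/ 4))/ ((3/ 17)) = -272/ 3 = -90.67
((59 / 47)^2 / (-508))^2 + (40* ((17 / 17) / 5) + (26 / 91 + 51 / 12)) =110501027109523 / 8814889983088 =12.54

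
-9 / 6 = -3 / 2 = -1.50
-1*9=-9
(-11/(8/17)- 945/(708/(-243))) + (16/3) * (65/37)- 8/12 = 5408093/17464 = 309.67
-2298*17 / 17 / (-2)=1149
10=10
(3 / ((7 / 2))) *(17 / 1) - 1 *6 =60 / 7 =8.57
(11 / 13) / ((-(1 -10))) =11 / 117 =0.09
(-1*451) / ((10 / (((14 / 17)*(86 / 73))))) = -271502 / 6205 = -43.76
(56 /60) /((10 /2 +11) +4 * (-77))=-7 /2190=-0.00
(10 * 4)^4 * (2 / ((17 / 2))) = 10240000 / 17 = 602352.94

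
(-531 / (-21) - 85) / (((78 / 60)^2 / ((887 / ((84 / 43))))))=-398573450 / 24843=-16043.69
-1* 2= -2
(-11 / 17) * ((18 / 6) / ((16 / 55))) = -1815 / 272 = -6.67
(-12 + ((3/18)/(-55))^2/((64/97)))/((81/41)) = -6.07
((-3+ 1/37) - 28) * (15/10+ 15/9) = -3629/37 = -98.08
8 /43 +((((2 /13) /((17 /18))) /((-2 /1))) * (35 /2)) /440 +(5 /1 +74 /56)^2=3289896107 /81953872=40.14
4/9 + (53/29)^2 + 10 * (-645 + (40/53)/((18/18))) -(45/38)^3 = -141766369647905/22012286904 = -6440.33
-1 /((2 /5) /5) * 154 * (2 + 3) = -9625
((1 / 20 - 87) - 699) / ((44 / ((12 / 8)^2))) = -12861 / 320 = -40.19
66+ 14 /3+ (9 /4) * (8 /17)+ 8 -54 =1312 /51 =25.73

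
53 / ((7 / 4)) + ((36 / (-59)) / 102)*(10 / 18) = 637838 / 21063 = 30.28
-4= -4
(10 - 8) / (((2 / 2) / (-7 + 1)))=-12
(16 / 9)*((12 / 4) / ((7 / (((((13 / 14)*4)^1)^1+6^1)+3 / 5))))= 5776 / 735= 7.86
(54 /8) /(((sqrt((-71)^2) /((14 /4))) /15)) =2835 /568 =4.99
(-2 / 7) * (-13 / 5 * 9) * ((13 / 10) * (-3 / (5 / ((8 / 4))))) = -9126 / 875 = -10.43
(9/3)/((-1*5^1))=-3/5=-0.60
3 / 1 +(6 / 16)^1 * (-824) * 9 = -2778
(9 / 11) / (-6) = -3 / 22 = -0.14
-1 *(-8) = 8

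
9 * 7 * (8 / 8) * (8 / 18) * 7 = 196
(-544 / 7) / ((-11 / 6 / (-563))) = -1837632 / 77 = -23865.35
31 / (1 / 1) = 31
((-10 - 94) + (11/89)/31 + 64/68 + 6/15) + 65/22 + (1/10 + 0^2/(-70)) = -51387077/515933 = -99.60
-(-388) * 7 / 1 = 2716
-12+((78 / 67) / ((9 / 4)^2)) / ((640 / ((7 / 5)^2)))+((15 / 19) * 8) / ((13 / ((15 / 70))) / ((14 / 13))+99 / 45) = -89713850783 / 7544434500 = -11.89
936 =936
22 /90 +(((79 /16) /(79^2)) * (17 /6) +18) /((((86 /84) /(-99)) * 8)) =-4252873889 /19566720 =-217.35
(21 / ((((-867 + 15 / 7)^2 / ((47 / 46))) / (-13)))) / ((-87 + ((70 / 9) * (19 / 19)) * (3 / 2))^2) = -0.00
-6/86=-3/43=-0.07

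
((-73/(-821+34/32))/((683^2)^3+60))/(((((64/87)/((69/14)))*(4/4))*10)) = 146073/248594620507164862233520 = 0.00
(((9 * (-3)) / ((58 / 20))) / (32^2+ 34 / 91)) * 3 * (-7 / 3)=85995 / 1351661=0.06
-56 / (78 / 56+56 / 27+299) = -42336 / 228665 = -0.19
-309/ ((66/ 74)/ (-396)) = 137196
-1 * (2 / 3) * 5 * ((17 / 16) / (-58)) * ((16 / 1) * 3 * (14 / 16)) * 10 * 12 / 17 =18.10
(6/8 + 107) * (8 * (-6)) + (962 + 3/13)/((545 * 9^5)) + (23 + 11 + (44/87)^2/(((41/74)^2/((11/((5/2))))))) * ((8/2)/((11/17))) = -32133749240036106749/6505921160925615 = -4939.15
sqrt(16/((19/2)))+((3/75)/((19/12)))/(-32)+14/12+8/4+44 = 4*sqrt(38)/19+537691/11400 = 48.46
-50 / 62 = -25 / 31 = -0.81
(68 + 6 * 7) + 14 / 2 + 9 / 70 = 117.13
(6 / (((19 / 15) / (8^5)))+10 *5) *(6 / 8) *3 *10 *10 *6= 3982594500 / 19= 209610236.84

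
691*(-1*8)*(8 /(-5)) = 44224 /5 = 8844.80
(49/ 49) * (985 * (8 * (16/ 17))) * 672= 4983868.24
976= 976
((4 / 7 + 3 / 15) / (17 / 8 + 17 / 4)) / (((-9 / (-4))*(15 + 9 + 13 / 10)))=64 / 30107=0.00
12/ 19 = 0.63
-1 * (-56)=56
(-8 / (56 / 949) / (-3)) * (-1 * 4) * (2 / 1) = -7592 / 21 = -361.52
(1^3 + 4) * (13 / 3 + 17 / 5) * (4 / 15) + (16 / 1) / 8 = 12.31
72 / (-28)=-18 / 7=-2.57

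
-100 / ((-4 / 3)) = 75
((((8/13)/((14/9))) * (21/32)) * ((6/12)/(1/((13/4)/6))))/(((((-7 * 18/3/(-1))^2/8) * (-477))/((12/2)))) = -1/249312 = -0.00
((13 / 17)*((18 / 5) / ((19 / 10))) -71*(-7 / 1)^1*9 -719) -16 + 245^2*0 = 1207842 / 323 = 3739.45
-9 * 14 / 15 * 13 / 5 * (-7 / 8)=1911 / 100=19.11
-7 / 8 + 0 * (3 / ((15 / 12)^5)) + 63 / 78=-7 / 104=-0.07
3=3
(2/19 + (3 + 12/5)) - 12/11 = 4613/1045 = 4.41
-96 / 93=-32 / 31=-1.03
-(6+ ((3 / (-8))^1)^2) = -393 / 64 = -6.14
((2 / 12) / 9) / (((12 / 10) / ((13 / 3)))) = 65 / 972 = 0.07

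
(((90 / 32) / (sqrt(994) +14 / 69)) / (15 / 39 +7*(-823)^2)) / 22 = -13455 / 2444561961605632 +928395*sqrt(994) / 34223867462478848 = 0.00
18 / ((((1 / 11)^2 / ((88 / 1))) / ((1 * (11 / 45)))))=234256 / 5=46851.20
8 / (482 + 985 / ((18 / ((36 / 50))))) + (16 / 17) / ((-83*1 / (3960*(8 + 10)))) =-2973174920 / 3678477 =-808.26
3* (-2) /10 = -0.60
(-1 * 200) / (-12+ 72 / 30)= 125 / 6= 20.83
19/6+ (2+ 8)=79/6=13.17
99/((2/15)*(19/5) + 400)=7425/30038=0.25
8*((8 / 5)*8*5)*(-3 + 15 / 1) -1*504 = 5640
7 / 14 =1 / 2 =0.50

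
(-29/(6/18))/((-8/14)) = 609/4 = 152.25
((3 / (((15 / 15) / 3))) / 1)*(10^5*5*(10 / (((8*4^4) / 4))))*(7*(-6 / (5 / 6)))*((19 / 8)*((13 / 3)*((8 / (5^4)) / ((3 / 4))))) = -778050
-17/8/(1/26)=-221/4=-55.25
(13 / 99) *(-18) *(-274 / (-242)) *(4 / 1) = -14248 / 1331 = -10.70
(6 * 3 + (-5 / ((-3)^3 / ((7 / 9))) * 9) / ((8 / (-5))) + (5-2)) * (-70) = -152635 / 108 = -1413.29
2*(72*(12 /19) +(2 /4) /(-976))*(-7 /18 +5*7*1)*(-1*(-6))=1050695107 /55632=18886.52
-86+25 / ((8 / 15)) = -313 / 8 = -39.12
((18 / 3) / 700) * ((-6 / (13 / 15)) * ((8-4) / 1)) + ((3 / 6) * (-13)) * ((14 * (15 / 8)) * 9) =-5590539 / 3640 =-1535.86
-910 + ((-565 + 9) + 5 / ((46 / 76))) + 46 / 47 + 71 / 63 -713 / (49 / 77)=-175437550 / 68103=-2576.06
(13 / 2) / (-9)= -13 / 18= -0.72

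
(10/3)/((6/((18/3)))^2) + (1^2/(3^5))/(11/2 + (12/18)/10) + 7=139789/13527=10.33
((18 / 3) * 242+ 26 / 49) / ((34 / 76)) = 2704612 / 833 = 3246.83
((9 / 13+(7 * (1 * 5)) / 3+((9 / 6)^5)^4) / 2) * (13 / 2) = 10847.25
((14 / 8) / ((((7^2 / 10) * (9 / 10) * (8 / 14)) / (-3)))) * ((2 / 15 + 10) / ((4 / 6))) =-95 / 3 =-31.67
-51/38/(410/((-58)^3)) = 2487678/3895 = 638.68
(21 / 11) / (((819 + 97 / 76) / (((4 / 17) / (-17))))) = -6384 / 198182039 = -0.00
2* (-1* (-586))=1172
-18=-18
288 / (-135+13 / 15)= -1080 / 503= -2.15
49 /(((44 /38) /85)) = 79135 /22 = 3597.05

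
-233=-233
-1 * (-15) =15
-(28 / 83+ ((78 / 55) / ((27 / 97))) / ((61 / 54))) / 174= -674948 / 24226455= -0.03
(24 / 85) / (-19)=-24 / 1615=-0.01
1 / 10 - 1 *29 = -289 / 10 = -28.90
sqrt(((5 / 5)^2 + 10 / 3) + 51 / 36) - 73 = -70.60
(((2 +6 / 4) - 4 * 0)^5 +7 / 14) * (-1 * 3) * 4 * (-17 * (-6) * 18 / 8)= -23165271 / 16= -1447829.44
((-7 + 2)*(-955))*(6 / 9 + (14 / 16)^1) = 176675 / 24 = 7361.46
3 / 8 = 0.38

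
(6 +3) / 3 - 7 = -4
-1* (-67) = 67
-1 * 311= -311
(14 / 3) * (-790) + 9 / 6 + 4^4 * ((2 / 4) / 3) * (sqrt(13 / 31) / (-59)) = -22111 / 6- 128 * sqrt(403) / 5487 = -3685.63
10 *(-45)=-450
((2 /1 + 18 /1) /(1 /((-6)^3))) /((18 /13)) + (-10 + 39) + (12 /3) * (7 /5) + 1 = -15422 /5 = -3084.40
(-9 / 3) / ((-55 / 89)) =267 / 55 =4.85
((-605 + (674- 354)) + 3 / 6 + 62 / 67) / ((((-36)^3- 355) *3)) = 37999 / 18898422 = 0.00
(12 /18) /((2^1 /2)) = 0.67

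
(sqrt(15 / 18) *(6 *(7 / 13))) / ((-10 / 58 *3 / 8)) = -1624 *sqrt(30) / 195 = -45.62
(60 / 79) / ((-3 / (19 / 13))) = -380 / 1027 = -0.37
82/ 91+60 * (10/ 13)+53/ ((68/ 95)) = 749361/ 6188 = 121.10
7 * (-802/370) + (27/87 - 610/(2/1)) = -319.86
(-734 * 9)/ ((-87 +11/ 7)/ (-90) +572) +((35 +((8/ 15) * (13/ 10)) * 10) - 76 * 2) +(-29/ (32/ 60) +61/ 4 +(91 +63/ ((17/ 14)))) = -6567960809/ 368177160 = -17.84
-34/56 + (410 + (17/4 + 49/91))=75381/182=414.18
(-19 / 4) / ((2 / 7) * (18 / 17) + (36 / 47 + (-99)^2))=-106267 / 219291876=-0.00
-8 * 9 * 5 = -360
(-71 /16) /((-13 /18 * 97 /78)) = 1917 /388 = 4.94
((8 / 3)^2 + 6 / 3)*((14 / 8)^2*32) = 8036 / 9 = 892.89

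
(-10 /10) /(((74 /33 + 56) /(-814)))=13431 /961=13.98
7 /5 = 1.40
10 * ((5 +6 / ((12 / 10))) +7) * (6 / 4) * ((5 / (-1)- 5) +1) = -2295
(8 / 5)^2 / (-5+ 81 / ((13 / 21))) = 208 / 10225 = 0.02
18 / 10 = 9 / 5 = 1.80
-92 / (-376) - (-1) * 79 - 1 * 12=6321 / 94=67.24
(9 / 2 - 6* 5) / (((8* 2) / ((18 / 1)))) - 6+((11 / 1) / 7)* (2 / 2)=-3709 / 112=-33.12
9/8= 1.12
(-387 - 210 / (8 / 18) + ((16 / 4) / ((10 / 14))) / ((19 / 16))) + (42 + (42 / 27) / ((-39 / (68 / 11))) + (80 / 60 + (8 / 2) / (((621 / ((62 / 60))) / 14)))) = -41081549189 / 50617710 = -811.60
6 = 6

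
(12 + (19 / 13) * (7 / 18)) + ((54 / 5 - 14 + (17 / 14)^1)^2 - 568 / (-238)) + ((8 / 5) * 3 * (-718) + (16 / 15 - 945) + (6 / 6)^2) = -42594699881 / 9746100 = -4370.44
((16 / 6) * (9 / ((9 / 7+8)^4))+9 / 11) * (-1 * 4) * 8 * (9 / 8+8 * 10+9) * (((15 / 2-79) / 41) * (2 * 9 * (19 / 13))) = 79542169553196 / 731875625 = 108682.63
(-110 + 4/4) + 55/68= -7357/68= -108.19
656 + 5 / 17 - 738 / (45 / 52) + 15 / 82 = -1368371 / 6970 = -196.32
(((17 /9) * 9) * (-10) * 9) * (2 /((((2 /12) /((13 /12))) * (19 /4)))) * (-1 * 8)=636480 /19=33498.95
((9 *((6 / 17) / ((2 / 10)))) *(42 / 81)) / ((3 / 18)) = 840 / 17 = 49.41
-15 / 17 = -0.88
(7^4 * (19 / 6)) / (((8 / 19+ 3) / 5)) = 866761 / 78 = 11112.32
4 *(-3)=-12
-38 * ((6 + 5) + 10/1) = -798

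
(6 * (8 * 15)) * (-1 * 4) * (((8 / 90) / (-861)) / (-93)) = -256 / 80073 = -0.00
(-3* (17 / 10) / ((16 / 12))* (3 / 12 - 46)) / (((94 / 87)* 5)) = 2435913 / 75200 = 32.39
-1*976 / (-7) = 976 / 7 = 139.43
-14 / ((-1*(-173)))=-14 / 173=-0.08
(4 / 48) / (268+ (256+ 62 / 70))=35 / 220452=0.00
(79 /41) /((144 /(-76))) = -1501 /1476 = -1.02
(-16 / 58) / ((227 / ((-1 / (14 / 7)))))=4 / 6583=0.00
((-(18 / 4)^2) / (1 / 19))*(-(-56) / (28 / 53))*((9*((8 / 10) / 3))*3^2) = -4404618 / 5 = -880923.60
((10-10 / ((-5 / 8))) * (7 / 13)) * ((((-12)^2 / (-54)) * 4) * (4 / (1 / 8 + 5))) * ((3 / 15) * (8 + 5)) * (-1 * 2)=372736 / 615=606.07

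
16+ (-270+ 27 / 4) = -989 / 4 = -247.25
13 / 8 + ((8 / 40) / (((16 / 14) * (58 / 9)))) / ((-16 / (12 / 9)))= 15059 / 9280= 1.62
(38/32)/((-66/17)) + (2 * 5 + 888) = 947965/1056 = 897.69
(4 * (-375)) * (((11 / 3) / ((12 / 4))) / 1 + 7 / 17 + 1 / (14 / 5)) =-1066250 / 357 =-2986.69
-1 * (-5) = 5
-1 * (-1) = 1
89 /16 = 5.56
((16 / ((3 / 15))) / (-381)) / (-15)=16 / 1143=0.01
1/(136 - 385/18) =18/2063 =0.01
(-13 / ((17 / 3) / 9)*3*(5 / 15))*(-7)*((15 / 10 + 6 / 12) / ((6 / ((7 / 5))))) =5733 / 85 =67.45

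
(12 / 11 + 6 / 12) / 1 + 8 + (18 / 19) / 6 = 4075 / 418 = 9.75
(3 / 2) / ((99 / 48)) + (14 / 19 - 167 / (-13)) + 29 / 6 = 19.14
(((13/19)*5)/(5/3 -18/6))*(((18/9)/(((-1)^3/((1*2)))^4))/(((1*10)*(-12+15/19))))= 52/71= 0.73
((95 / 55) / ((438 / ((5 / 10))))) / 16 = 19 / 154176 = 0.00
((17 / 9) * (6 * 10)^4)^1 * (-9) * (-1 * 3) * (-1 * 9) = -5948640000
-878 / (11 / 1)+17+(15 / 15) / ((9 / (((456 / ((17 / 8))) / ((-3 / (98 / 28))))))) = -152539 / 1683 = -90.64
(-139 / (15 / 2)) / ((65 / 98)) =-27.94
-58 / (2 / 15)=-435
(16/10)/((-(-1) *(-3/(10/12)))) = -4/9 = -0.44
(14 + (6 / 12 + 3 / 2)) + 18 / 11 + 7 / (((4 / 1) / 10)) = 773 / 22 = 35.14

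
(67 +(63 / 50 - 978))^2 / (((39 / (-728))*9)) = -28966940366 / 16875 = -1716559.43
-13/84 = -0.15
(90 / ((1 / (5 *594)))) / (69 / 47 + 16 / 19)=238698900 / 2063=115704.75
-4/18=-2/9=-0.22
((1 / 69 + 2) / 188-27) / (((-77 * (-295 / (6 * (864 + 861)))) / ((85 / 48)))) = -21.78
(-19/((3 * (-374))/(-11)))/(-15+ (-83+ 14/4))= 0.00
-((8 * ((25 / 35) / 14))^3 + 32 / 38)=-2034384 / 2235331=-0.91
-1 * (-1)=1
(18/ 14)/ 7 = 9/ 49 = 0.18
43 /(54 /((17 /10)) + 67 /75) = 54825 /41639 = 1.32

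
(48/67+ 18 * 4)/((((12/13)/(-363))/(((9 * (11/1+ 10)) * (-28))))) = 10139016888/67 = 151328610.27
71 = 71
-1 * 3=-3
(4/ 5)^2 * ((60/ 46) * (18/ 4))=432/ 115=3.76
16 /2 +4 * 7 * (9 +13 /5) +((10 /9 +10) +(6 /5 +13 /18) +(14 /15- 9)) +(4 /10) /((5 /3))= 50701 /150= 338.01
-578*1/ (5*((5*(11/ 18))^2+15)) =-187272/ 39425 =-4.75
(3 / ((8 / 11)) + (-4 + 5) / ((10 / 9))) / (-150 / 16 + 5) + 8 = 1199 / 175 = 6.85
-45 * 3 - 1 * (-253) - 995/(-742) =88551/742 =119.34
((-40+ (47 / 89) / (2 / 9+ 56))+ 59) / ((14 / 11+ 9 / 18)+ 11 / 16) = 6848552 / 886351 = 7.73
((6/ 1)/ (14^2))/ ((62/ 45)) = 135/ 6076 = 0.02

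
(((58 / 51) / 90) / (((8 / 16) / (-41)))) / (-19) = 2378 / 43605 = 0.05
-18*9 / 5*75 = -2430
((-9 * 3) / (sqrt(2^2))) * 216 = -2916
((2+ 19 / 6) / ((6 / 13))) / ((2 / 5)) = 2015 / 72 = 27.99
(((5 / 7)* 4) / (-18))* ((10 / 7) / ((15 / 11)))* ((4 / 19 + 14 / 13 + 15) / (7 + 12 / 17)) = -557260 / 1585493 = -0.35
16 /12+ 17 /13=103 /39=2.64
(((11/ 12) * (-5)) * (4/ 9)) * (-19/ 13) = 1045/ 351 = 2.98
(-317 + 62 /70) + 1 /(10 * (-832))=-18410503 /58240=-316.11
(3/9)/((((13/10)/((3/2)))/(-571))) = -2855/13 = -219.62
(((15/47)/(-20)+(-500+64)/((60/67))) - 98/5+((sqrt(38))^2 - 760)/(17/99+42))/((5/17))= -1780.25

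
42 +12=54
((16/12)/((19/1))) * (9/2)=6/19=0.32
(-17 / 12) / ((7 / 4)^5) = -4352 / 50421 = -0.09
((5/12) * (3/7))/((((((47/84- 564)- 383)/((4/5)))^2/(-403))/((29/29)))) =-1624896/31602045005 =-0.00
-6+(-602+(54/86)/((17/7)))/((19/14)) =-449.39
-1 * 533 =-533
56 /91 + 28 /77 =140 /143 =0.98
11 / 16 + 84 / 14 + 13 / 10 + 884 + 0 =71359 / 80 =891.99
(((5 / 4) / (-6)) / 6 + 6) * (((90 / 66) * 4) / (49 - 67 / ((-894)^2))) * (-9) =-2574538965 / 430787467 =-5.98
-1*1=-1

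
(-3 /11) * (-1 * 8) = 2.18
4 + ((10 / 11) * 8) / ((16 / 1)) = 4.45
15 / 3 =5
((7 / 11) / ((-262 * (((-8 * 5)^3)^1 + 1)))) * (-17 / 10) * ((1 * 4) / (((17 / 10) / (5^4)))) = -8750 / 92222559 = -0.00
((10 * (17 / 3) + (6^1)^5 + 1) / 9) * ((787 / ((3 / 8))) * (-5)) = -739811480 / 81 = -9133475.06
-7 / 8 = -0.88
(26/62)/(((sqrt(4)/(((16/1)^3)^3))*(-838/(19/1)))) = -4243427688448/12989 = -326693947.84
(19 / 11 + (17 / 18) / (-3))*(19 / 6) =15941 / 3564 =4.47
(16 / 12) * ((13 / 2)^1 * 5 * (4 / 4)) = 130 / 3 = 43.33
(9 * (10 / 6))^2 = 225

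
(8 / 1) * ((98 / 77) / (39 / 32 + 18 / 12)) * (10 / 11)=35840 / 10527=3.40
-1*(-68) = 68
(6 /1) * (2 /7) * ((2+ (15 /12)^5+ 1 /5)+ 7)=188187 /8960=21.00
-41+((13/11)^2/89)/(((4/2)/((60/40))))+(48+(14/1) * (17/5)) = 11762283/215380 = 54.61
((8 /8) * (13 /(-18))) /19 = -13 /342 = -0.04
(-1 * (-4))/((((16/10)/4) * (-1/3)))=-30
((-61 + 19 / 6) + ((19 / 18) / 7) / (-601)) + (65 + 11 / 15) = 1495541 / 189315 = 7.90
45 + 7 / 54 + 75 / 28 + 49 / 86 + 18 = 2157815 / 32508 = 66.38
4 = 4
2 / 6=0.33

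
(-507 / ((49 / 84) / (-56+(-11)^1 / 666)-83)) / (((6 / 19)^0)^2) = 37829298 / 6193739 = 6.11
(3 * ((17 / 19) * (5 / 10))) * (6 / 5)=153 / 95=1.61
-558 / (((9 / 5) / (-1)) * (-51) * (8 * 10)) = -31 / 408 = -0.08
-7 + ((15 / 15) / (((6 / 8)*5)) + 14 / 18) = -5.96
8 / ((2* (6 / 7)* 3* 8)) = 7 / 36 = 0.19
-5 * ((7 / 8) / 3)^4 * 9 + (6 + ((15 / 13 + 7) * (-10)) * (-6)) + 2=238132831 / 479232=496.91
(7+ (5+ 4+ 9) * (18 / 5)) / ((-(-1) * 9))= 359 / 45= 7.98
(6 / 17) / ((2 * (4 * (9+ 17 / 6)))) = 0.00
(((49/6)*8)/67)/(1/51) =3332/67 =49.73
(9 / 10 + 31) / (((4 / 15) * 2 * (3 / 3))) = 957 / 16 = 59.81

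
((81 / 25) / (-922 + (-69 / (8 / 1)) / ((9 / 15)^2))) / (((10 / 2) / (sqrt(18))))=-5832 * sqrt(2) / 2837875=-0.00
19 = 19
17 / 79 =0.22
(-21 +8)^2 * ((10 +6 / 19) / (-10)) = -16562 / 95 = -174.34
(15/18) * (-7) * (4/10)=-7/3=-2.33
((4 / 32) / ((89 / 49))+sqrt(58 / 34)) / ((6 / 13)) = 637 / 4272+13 * sqrt(493) / 102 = 2.98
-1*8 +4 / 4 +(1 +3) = -3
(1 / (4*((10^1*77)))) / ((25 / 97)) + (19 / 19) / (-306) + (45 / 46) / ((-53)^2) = -1263464513 / 761135067000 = -0.00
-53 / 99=-0.54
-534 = -534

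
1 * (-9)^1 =-9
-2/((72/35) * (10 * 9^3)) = -7/52488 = -0.00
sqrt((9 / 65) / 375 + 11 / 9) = sqrt(1162226) / 975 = 1.11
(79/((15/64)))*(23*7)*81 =21978432/5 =4395686.40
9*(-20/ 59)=-180/ 59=-3.05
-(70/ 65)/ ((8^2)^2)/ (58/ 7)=-49/ 1544192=-0.00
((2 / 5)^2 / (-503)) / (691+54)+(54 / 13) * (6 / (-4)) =-758838427 / 121788875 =-6.23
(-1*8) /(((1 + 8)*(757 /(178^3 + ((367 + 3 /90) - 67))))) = -676806244 /102195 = -6622.69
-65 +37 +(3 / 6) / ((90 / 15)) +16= -143 / 12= -11.92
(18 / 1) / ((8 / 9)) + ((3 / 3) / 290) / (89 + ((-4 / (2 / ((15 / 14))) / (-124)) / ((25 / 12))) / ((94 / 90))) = 5331018719 / 263259680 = 20.25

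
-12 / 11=-1.09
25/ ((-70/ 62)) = -155/ 7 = -22.14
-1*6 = -6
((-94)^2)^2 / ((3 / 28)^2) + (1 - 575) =61210713298 / 9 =6801190366.44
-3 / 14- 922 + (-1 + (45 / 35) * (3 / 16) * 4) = -3689 / 4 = -922.25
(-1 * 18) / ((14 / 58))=-522 / 7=-74.57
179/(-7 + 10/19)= -3401/123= -27.65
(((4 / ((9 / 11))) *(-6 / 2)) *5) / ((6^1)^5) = -55 / 5832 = -0.01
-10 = -10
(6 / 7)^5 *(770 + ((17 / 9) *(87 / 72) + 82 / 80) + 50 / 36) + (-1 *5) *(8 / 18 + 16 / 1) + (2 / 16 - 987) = -4299940301 / 6050520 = -710.67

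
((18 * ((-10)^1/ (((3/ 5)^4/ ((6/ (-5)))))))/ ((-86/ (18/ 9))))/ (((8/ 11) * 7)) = -6875/ 903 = -7.61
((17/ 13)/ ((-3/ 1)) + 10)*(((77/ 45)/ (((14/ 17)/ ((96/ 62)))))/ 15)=558008/ 272025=2.05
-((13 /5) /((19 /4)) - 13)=1183 /95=12.45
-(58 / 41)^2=-3364 / 1681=-2.00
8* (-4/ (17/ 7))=-224/ 17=-13.18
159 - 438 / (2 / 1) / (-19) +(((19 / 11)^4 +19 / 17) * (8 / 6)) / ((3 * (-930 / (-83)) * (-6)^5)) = 1093465322397869 / 6412298565420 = 170.53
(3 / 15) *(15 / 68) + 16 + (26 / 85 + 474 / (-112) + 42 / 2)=33.12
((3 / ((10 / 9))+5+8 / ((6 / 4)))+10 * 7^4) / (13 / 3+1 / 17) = 12251747 / 2240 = 5469.53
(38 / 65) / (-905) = -0.00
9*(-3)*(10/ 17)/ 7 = -2.27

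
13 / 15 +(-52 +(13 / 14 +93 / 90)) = -1721 / 35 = -49.17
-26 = -26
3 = 3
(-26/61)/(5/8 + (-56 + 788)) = -0.00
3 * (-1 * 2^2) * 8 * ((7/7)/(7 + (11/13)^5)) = -5940688/460017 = -12.91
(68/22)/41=34/451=0.08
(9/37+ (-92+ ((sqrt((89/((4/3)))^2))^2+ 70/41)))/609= 35319911/4927216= 7.17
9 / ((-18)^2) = 1 / 36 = 0.03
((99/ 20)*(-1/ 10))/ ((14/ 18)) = -891/ 1400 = -0.64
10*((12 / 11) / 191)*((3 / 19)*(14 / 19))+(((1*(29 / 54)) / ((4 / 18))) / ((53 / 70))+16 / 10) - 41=-43657344631 / 1205952990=-36.20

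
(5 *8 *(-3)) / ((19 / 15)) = -1800 / 19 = -94.74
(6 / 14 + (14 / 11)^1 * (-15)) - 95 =-8752 / 77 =-113.66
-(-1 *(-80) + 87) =-167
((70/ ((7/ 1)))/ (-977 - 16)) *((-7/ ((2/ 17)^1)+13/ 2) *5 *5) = 13250/ 993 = 13.34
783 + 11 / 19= 14888 / 19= 783.58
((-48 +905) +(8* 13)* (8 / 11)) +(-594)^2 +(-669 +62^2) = 3926380 / 11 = 356943.64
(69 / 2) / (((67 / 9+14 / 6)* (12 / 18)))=5.29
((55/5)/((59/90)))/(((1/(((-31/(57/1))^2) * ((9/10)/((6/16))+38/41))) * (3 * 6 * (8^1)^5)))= 0.00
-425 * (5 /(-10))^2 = -106.25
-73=-73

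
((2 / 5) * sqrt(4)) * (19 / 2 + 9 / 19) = 7.98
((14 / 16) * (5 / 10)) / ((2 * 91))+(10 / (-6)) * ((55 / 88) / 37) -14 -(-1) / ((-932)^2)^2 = -15270598288496261 / 1088754543821568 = -14.03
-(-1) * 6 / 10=3 / 5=0.60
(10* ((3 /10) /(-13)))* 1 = -3 /13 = -0.23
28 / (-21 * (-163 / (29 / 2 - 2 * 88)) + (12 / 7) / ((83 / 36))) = -2627282 / 1918995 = -1.37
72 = 72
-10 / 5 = -2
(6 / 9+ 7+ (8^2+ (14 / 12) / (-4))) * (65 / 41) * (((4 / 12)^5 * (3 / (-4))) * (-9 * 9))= 37115 / 1312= 28.29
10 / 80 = 1 / 8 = 0.12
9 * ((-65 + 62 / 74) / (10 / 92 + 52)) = -327612 / 29563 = -11.08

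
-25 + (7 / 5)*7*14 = 112.20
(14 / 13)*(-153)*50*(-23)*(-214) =-527146200 / 13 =-40549707.69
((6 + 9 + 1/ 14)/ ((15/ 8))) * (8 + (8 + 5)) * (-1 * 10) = -1688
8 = 8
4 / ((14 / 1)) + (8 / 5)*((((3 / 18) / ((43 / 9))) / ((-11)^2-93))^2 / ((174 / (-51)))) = 60055367 / 210194320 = 0.29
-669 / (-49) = 669 / 49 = 13.65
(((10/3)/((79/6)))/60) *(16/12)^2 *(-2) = -32/2133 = -0.02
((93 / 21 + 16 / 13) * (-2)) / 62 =-515 / 2821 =-0.18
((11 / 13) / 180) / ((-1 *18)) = -11 / 42120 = -0.00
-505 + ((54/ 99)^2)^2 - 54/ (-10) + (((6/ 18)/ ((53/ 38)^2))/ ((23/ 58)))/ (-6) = -21265270710274/ 42565998915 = -499.58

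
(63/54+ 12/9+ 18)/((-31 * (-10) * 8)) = 41/4960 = 0.01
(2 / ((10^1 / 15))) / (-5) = -3 / 5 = -0.60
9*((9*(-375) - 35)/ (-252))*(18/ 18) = 1705/ 14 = 121.79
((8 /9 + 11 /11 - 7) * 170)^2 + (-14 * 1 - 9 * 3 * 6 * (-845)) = 72239356 /81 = 891843.90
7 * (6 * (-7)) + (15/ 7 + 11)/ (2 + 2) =-2035/ 7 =-290.71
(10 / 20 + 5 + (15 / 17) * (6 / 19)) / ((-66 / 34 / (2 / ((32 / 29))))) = -108257 / 20064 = -5.40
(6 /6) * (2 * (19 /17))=38 /17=2.24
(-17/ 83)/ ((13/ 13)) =-17/ 83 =-0.20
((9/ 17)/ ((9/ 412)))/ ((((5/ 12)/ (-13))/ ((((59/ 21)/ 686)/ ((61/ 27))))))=-17064216/ 12449185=-1.37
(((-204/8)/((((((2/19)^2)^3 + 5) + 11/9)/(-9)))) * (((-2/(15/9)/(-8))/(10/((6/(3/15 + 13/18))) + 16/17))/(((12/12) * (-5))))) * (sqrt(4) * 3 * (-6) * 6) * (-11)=-79481707831532259/74920581872500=-1060.88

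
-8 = -8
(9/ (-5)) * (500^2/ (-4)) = 112500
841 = 841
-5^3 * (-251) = 31375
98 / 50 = 49 / 25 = 1.96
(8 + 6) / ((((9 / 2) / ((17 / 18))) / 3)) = 238 / 27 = 8.81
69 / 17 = 4.06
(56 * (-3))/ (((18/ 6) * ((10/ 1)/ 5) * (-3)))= 9.33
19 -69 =-50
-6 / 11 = -0.55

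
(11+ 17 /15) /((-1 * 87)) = -182 /1305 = -0.14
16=16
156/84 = 1.86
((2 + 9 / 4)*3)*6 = 153 / 2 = 76.50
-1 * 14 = -14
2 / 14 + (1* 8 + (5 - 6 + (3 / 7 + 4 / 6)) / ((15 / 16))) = 371 / 45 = 8.24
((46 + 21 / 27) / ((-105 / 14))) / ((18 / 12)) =-1684 / 405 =-4.16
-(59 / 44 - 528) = 23173 / 44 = 526.66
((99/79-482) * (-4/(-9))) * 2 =-303832/711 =-427.33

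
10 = 10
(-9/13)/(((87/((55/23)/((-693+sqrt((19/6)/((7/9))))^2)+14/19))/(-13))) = 355740 * sqrt(798)/3350155538281483+4851982188747764/63652955227348177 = 0.08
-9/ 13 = -0.69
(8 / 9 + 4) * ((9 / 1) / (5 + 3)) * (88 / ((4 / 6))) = 726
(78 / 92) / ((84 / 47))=611 / 1288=0.47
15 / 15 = 1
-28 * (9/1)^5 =-1653372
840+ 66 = 906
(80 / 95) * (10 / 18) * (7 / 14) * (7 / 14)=20 / 171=0.12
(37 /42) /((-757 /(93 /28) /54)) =-30969 /148372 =-0.21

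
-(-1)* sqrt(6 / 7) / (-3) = -sqrt(42) / 21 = -0.31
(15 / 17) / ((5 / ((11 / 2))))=33 / 34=0.97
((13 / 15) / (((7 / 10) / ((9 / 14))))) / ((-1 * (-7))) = 39 / 343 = 0.11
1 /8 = 0.12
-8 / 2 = -4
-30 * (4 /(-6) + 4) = -100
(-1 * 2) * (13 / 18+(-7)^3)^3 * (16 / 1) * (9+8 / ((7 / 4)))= 88866325486780 / 5103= 17414525864.55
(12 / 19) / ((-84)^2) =1 / 11172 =0.00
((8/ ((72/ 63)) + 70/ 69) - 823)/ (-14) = 28117/ 483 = 58.21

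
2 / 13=0.15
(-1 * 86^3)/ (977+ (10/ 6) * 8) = -1908168/ 2971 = -642.26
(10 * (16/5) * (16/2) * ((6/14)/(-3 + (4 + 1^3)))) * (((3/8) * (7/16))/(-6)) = -3/2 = -1.50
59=59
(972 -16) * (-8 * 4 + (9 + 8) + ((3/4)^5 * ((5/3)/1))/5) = -3651681/256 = -14264.38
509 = 509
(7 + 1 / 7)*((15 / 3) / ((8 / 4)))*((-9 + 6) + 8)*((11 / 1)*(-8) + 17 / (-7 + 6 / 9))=-1076875 / 133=-8096.80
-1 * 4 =-4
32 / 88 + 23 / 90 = 613 / 990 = 0.62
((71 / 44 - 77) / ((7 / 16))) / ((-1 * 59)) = 13268 / 4543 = 2.92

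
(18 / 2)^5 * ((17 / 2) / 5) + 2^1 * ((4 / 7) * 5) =7027231 / 70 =100389.01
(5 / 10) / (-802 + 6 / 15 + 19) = -5 / 7826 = -0.00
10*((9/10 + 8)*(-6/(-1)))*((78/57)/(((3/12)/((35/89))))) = 21840/19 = 1149.47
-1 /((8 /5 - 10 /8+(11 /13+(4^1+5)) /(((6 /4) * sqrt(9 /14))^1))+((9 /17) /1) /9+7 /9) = 1877735340 /103835339191 - 3462451200 * sqrt(14) /103835339191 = -0.11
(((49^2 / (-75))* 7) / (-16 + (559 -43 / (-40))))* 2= -38416 / 46635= -0.82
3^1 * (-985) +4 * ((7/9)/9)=-239327/81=-2954.65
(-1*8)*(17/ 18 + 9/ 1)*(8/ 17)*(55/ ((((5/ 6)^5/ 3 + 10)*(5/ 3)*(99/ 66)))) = -326633472/ 4018885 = -81.27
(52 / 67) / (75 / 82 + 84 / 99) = 10824 / 24589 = 0.44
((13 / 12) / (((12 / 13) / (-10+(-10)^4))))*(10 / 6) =19540.62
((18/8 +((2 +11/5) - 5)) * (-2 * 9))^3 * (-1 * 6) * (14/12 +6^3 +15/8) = 93467257317/4000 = 23366814.33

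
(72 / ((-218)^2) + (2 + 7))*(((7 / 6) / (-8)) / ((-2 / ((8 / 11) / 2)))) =249543 / 1045528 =0.24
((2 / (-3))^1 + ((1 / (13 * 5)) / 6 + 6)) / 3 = 2081 / 1170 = 1.78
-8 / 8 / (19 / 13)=-13 / 19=-0.68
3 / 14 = 0.21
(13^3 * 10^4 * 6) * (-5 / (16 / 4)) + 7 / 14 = -329549999 / 2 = -164774999.50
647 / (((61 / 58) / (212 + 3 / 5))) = 39890138 / 305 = 130787.34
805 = 805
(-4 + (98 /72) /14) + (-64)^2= 294631 /72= 4092.10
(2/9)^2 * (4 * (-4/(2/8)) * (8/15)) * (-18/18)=2048/1215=1.69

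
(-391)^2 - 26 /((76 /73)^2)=441451051 /2888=152857.01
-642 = -642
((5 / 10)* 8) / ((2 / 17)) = 34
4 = 4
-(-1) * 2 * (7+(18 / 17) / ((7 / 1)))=1702 / 119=14.30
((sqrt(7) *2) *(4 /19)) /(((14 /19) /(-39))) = -156 *sqrt(7) /7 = -58.96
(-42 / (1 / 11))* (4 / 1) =-1848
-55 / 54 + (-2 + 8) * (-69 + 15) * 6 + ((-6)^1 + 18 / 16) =-421177 / 216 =-1949.89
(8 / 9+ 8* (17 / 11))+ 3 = 1609 / 99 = 16.25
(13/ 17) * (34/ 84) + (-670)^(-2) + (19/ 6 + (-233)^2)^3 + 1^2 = 27155195020503498497653/ 169684200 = 160033727480245.65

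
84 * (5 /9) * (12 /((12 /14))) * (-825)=-539000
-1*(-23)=23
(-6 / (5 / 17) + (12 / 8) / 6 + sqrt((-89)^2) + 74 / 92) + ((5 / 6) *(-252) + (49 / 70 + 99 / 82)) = -2610947 / 18860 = -138.44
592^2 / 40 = 43808 / 5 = 8761.60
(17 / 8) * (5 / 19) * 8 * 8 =680 / 19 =35.79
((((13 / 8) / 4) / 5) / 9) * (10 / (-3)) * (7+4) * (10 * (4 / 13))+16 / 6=89 / 54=1.65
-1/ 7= -0.14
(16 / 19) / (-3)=-16 / 57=-0.28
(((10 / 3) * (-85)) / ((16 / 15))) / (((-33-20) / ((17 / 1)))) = 36125 / 424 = 85.20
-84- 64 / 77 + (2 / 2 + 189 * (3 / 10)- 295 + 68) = -195681 / 770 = -254.13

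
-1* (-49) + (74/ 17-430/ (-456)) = 210451/ 3876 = 54.30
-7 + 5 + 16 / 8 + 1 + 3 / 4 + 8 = 39 / 4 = 9.75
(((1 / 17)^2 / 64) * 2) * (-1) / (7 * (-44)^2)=-0.00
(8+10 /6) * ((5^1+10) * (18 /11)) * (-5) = -13050 /11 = -1186.36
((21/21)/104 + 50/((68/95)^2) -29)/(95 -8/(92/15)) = 0.73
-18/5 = -3.60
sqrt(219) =14.80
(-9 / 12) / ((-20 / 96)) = 18 / 5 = 3.60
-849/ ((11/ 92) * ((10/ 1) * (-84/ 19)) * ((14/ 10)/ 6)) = 371013/ 539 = 688.34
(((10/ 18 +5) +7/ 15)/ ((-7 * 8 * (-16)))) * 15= 271/ 2688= 0.10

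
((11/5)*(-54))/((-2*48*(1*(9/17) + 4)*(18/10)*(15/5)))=17/336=0.05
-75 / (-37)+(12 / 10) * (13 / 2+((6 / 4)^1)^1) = 2151 / 185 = 11.63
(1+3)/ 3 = 4/ 3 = 1.33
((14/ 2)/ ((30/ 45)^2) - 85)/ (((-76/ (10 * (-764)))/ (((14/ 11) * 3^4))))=-149991345/ 209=-717661.94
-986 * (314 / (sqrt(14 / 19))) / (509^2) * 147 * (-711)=2311348662 * sqrt(266) / 259081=145502.59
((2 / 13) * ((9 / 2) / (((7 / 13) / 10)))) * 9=810 / 7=115.71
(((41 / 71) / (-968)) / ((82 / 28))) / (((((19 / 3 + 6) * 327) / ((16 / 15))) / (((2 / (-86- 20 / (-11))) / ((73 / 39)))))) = 364 / 532295888135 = 0.00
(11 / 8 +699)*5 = 28015 / 8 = 3501.88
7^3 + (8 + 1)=352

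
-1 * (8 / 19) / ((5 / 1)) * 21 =-168 / 95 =-1.77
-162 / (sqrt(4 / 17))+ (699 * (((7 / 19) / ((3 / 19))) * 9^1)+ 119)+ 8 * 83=15462 -81 * sqrt(17)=15128.03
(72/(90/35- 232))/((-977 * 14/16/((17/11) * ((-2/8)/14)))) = -612/60408887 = -0.00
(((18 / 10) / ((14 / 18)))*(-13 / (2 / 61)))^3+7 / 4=-265017539537087 / 343000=-772645887.86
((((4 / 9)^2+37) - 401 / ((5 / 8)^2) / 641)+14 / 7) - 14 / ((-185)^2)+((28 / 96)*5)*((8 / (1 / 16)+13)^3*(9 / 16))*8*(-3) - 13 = -313822587634705643 / 5686387920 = -55188388.84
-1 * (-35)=35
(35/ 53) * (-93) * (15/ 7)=-6975/ 53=-131.60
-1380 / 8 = -345 / 2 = -172.50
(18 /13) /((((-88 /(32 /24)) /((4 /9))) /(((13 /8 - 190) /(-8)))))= -137 /624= -0.22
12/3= 4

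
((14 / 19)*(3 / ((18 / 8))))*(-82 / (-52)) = 1148 / 741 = 1.55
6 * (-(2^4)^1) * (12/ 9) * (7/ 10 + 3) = -2368/ 5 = -473.60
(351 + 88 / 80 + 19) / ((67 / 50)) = 18555 / 67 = 276.94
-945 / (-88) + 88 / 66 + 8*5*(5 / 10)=8467 / 264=32.07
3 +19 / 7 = 5.71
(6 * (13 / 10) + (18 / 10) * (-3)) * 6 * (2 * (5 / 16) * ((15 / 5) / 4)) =27 / 4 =6.75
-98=-98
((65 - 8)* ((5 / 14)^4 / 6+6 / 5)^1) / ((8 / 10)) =26335919 / 307328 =85.69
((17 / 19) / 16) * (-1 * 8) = -17 / 38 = -0.45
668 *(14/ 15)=9352/ 15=623.47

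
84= 84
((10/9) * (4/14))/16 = 5/252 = 0.02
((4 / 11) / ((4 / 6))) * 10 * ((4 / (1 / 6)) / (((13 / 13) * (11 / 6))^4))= 1866240 / 161051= 11.59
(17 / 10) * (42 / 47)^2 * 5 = 14994 / 2209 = 6.79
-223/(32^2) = -223/1024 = -0.22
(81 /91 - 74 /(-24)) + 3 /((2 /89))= 150121 /1092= 137.47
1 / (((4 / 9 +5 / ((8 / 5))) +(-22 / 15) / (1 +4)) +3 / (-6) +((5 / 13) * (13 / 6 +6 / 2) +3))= 23400 / 181661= 0.13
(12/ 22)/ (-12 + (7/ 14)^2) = -24/ 517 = -0.05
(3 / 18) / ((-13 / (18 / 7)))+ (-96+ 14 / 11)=-94855 / 1001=-94.76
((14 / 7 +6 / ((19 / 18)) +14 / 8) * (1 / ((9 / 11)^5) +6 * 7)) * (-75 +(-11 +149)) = 4418575357 / 166212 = 26583.97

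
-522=-522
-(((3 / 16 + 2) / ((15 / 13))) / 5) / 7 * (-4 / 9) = 13 / 540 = 0.02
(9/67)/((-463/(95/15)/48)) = -2736/31021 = -0.09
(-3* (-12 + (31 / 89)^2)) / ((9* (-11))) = -94091 / 261393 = -0.36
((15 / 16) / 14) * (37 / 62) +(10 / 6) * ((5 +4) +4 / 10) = 654401 / 41664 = 15.71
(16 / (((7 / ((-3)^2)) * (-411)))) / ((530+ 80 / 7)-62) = -0.00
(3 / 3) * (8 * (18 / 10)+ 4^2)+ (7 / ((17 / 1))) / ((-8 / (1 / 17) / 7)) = 351179 / 11560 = 30.38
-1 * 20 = -20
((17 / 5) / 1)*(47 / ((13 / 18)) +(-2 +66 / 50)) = 355793 / 1625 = 218.95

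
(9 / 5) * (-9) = -81 / 5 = -16.20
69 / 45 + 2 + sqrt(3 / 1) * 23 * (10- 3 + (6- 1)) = 53 / 15 + 276 * sqrt(3) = 481.58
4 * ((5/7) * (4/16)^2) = 5/28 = 0.18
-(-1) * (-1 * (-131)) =131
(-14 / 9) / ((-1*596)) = 7 / 2682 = 0.00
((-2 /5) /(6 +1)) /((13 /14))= -4 /65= -0.06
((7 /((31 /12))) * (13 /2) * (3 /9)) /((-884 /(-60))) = 210 /527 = 0.40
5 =5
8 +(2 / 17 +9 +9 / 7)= 2190 / 119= 18.40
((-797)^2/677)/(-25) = -635209/16925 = -37.53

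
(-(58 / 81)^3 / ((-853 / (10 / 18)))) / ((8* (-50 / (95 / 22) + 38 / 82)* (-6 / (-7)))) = -94995155 / 30280814118054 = -0.00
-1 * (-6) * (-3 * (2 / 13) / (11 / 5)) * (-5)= 900 / 143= 6.29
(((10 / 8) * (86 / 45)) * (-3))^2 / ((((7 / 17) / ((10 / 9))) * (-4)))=-157165 / 4536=-34.65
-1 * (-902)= 902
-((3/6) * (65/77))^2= -4225/23716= -0.18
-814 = -814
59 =59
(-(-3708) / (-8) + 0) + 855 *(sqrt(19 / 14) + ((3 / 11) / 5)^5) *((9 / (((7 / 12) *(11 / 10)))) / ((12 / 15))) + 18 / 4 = -142298393463 / 310023175 + 577125 *sqrt(266) / 539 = 17004.13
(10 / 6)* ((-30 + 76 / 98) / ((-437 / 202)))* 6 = 2892640 / 21413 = 135.09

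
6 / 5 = 1.20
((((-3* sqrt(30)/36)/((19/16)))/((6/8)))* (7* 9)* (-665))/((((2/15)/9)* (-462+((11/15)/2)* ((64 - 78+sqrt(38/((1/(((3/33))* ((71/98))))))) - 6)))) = -165957120000* sqrt(30)/294365417 - 18522000* sqrt(445170)/3238019587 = -3091.76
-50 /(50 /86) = -86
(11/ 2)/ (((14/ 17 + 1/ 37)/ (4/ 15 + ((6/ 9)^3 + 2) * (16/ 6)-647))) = -1795113793/ 433350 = -4142.41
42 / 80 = 21 / 40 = 0.52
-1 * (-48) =48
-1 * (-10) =10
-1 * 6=-6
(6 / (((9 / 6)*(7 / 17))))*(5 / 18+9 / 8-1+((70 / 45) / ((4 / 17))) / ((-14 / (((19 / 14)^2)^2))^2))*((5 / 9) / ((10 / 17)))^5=14200270635290691985 / 2459548529521606656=5.77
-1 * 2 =-2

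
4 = 4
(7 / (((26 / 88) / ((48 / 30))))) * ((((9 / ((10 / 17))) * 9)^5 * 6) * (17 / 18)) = 2160170809393036671 / 203125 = 10634687061627.26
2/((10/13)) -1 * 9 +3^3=103/5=20.60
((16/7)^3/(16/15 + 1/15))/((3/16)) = 327680/5831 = 56.20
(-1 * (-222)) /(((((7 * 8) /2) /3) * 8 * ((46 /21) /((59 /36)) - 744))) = -2183 /545280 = -0.00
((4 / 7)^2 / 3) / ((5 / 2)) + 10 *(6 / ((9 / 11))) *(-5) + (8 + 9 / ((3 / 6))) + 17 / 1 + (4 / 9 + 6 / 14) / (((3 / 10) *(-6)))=-6431926 / 19845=-324.11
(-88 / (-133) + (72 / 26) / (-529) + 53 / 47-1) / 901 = 0.00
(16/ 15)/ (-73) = -16/ 1095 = -0.01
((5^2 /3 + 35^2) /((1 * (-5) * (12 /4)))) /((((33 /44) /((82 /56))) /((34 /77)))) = -1031560 /14553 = -70.88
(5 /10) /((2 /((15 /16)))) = 15 /64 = 0.23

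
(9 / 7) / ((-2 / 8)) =-36 / 7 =-5.14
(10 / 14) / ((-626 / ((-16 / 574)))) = 20 / 628817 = 0.00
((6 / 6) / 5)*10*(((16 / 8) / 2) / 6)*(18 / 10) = 3 / 5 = 0.60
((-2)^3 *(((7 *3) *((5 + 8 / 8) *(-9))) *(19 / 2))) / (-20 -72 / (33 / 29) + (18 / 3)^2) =-118503 / 65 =-1823.12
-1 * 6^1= -6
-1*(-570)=570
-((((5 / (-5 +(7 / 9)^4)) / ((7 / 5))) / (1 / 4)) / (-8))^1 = -164025 / 425656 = -0.39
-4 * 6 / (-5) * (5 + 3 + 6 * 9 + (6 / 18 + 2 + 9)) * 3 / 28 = 264 / 7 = 37.71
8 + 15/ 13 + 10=249/ 13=19.15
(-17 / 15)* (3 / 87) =-17 / 435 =-0.04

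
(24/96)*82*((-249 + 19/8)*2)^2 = 159601889/32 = 4987559.03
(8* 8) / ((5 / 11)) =704 / 5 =140.80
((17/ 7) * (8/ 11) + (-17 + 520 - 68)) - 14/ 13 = 436125/ 1001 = 435.69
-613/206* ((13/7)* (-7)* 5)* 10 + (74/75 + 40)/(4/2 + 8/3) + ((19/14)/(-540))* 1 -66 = 7307925991/3893400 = 1877.00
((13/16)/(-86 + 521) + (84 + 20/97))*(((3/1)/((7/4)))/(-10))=-56850541/3938200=-14.44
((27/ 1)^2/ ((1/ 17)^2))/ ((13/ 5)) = 1053405/ 13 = 81031.15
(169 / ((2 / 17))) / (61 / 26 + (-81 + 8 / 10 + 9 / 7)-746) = -1307215 / 748537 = -1.75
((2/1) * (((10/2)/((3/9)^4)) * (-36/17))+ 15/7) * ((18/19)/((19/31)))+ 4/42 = -341257736/128877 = -2647.93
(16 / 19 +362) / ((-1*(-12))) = 1149 / 38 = 30.24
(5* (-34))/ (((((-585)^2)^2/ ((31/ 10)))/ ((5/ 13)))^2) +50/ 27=1717116908595103335921163/ 927243130641355801406250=1.85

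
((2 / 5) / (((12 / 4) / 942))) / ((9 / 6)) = 1256 / 15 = 83.73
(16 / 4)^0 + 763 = 764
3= 3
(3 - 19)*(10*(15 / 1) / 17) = -2400 / 17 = -141.18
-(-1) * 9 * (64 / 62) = 288 / 31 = 9.29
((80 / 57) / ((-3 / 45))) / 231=-400 / 4389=-0.09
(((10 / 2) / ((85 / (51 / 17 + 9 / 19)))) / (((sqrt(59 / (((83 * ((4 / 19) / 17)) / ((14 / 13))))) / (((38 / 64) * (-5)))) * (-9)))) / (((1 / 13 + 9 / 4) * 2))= 65 * sqrt(287875042) / 598694712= 0.00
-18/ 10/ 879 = -3/ 1465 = -0.00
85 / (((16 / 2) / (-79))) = -6715 / 8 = -839.38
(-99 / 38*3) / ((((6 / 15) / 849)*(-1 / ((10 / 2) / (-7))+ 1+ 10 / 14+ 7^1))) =-14708925 / 8968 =-1640.16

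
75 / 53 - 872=-46141 / 53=-870.58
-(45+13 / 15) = -688 / 15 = -45.87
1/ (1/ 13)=13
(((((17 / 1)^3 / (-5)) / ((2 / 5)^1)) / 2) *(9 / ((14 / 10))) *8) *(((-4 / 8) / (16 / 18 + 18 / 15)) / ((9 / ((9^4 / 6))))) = 2417564475 / 1316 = 1837055.07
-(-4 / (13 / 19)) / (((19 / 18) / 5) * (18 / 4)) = 80 / 13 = 6.15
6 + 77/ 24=221/ 24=9.21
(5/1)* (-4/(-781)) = 20/781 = 0.03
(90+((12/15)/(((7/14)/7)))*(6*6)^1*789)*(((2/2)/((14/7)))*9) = 7159833/5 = 1431966.60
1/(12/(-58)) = -29/6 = -4.83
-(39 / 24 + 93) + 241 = 146.38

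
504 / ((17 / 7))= 3528 / 17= 207.53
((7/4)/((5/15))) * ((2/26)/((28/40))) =15/26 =0.58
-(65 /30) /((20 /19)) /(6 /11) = -2717 /720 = -3.77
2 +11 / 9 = 29 / 9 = 3.22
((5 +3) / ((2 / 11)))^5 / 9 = 164916224 / 9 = 18324024.89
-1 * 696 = -696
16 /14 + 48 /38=320 /133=2.41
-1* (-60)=60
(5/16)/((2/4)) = 5/8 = 0.62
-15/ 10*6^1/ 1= -9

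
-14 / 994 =-1 / 71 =-0.01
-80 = -80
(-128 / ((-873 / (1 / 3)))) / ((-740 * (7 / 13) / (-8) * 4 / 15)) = 832 / 226107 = 0.00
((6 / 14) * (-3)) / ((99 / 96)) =-96 / 77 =-1.25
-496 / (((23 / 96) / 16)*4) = -190464 / 23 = -8281.04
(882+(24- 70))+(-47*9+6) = 419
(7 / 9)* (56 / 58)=196 / 261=0.75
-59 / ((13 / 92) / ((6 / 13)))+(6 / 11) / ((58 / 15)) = -10381587 / 53911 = -192.57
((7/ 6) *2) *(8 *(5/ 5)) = 56/ 3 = 18.67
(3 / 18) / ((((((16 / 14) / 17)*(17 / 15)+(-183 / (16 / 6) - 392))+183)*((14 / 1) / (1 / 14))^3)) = -5 / 62694412592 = -0.00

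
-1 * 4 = -4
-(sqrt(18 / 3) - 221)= 218.55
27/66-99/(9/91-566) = 661671/1132934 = 0.58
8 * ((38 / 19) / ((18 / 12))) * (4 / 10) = 64 / 15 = 4.27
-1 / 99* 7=-7 / 99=-0.07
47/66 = 0.71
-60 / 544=-15 / 136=-0.11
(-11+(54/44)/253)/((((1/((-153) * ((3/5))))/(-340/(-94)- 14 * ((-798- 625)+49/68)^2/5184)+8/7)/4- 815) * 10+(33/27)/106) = 125685932811550394913/93130142098996644811037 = 0.00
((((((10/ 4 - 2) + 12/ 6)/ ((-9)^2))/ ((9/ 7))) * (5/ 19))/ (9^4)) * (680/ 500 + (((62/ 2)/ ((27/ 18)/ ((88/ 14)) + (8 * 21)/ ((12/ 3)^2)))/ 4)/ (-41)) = 0.00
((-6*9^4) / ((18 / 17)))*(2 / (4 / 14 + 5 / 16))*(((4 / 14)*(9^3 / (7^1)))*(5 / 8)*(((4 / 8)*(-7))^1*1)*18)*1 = 9757256760 / 67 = 145630697.91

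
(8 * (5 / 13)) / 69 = 0.04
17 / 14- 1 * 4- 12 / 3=-95 / 14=-6.79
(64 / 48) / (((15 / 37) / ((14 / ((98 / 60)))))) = 592 / 21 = 28.19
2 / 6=1 / 3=0.33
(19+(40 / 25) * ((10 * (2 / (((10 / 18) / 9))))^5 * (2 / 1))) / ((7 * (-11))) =-57127475626079 / 385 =-148383053574.23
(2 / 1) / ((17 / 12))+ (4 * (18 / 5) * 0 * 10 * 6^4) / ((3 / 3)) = 24 / 17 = 1.41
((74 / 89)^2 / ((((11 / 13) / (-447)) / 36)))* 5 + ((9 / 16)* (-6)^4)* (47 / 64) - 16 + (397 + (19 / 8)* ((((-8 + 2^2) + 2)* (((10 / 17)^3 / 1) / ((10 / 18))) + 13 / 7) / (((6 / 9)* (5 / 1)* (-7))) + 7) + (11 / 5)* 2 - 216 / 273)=-5654467015797997543 / 87258727075520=-64801.16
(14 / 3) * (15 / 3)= 70 / 3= 23.33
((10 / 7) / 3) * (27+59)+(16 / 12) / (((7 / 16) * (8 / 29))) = 52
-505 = -505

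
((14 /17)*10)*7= 980 /17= 57.65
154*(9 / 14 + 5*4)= 3179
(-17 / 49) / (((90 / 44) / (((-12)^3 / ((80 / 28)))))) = 17952 / 175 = 102.58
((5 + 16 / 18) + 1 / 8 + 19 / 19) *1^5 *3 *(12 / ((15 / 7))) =707 / 6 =117.83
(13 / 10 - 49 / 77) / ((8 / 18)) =657 / 440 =1.49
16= 16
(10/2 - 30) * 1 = -25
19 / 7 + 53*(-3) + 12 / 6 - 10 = -1150 / 7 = -164.29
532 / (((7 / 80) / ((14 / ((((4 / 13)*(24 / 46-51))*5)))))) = -1272544 / 1161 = -1096.08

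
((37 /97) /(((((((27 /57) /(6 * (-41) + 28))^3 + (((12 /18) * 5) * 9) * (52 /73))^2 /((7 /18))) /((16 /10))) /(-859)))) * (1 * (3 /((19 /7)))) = -8822743348496498229273802607872 /17880215836130198143967163254895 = -0.49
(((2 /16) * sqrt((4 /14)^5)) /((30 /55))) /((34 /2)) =11 * sqrt(14) /69972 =0.00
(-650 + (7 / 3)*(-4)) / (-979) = 1978 / 2937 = 0.67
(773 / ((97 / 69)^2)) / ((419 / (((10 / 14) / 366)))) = 6133755 / 3366784834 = 0.00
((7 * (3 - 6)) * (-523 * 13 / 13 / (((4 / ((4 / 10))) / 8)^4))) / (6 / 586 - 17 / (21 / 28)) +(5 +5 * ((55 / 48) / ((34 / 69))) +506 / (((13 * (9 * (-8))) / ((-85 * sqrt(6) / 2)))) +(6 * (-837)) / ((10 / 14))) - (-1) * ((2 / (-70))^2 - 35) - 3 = -343667987335711 / 47397700000 +21505 * sqrt(6) / 936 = -7194.45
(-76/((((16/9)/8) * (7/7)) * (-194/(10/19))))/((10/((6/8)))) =27/388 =0.07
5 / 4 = 1.25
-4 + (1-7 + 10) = 0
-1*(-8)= 8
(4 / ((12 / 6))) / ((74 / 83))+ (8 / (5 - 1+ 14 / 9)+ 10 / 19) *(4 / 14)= 345091 / 123025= 2.81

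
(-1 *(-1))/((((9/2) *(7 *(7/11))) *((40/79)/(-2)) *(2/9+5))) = -869/23030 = -0.04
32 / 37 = 0.86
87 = 87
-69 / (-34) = 69 / 34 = 2.03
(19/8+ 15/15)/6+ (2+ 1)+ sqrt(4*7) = 57/16+ 2*sqrt(7) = 8.85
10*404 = 4040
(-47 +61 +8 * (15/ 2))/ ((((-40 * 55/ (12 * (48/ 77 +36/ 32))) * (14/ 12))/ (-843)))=302334363/ 592900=509.92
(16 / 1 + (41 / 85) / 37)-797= -780.99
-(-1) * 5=5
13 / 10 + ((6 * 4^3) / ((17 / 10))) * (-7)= -268579 / 170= -1579.88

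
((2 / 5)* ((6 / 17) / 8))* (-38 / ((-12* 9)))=19 / 3060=0.01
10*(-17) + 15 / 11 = -1855 / 11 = -168.64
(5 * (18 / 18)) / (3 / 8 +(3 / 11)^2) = 11.13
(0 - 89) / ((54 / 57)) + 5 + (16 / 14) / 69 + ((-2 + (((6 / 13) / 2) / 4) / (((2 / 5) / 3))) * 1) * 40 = -5712139 / 37674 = -151.62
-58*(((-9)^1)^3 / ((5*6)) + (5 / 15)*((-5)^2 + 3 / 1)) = 13021 / 15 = 868.07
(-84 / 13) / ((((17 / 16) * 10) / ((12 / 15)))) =-2688 / 5525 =-0.49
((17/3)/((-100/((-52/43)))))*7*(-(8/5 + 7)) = -1547/375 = -4.13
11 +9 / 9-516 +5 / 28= -14107 / 28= -503.82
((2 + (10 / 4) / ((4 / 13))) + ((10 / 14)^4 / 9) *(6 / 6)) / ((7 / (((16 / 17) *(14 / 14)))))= 3510658 / 2571471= 1.37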